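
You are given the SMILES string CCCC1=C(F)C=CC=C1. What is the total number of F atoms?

1

Scan the SMILES for F atoms (remember two-letter symbols like Cl and Br are single atoms).
Fluorine count: 1.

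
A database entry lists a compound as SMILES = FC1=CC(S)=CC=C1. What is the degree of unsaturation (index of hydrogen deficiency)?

4

Molecular formula: C6H5FS.
DoU = (2C + 2 + N − H − X) / 2, where X is the halogen count and O/S are ignored.
    = (2·6 + 2 + 0 − 5 − 1) / 2 = 8 / 2 = 4.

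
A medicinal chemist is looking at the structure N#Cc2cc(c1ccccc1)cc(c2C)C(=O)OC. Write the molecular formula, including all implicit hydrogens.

Walk through each heavy atom and fill implicit hydrogens from standard valence (C 4, N 3, O 2, S 2, halogen 1); for lowercase aromatic atoms, an aromatic c carries 1 H when it has two neighbours and 0 H with three, and aromatic n carries 0 H:
  atom 1: N, bond orders sum to 3 (valence 3) → 0 H
  atom 2: C, bond orders sum to 4 (valence 4) → 0 H
  atom 3: aromatic c, 3 neighbours → 0 H
  atom 4: aromatic c, 2 neighbours → 1 H
  atom 5: aromatic c, 3 neighbours → 0 H
  atom 6: aromatic c, 3 neighbours → 0 H
  atom 7: aromatic c, 2 neighbours → 1 H
  atom 8: aromatic c, 2 neighbours → 1 H
  atom 9: aromatic c, 2 neighbours → 1 H
  atom 10: aromatic c, 2 neighbours → 1 H
  atom 11: aromatic c, 2 neighbours → 1 H
  atom 12: aromatic c, 2 neighbours → 1 H
  atom 13: aromatic c, 3 neighbours → 0 H
  atom 14: aromatic c, 3 neighbours → 0 H
  atom 15: C, bond orders sum to 1 (valence 4) → 3 H
  atom 16: C, bond orders sum to 4 (valence 4) → 0 H
  atom 17: O, bond orders sum to 2 (valence 2) → 0 H
  atom 18: O, bond orders sum to 2 (valence 2) → 0 H
  atom 19: C, bond orders sum to 1 (valence 4) → 3 H
Totals → C:16, H:13, N:1, O:2.

C16H13NO2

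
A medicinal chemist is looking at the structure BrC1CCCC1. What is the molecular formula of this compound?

Walk through each heavy atom and fill implicit hydrogens from standard valence (C 4, N 3, O 2, S 2, halogen 1):
  atom 1: Br (halogen, monovalent) → 0 H
  atom 2: C, bond orders sum to 3 (valence 4) → 1 H
  atom 3: C, bond orders sum to 2 (valence 4) → 2 H
  atom 4: C, bond orders sum to 2 (valence 4) → 2 H
  atom 5: C, bond orders sum to 2 (valence 4) → 2 H
  atom 6: C, bond orders sum to 2 (valence 4) → 2 H
Totals → C:5, H:9, Br:1.
In Hill order: C5H9Br.

C5H9Br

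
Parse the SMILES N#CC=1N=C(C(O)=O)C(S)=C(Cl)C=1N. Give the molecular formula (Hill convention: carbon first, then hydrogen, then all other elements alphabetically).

Walk through each heavy atom and fill implicit hydrogens from standard valence (C 4, N 3, O 2, S 2, halogen 1):
  atom 1: N, bond orders sum to 3 (valence 3) → 0 H
  atom 2: C, bond orders sum to 4 (valence 4) → 0 H
  atom 3: C, bond orders sum to 4 (valence 4) → 0 H
  atom 4: N, bond orders sum to 3 (valence 3) → 0 H
  atom 5: C, bond orders sum to 4 (valence 4) → 0 H
  atom 6: C, bond orders sum to 4 (valence 4) → 0 H
  atom 7: O, bond orders sum to 1 (valence 2) → 1 H
  atom 8: O, bond orders sum to 2 (valence 2) → 0 H
  atom 9: C, bond orders sum to 4 (valence 4) → 0 H
  atom 10: S, bond orders sum to 1 (valence 2) → 1 H
  atom 11: C, bond orders sum to 4 (valence 4) → 0 H
  atom 12: Cl (halogen, monovalent) → 0 H
  atom 13: C, bond orders sum to 4 (valence 4) → 0 H
  atom 14: N, bond orders sum to 1 (valence 3) → 2 H
Totals → C:7, H:4, Cl:1, N:3, O:2, S:1.

C7H4ClN3O2S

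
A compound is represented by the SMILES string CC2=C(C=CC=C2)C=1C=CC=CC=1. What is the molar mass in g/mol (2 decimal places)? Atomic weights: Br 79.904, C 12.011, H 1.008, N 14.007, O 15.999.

168.24 g/mol

First, the molecular formula is C13H12 (counting implicit H from valence).
  C: 13 × 12.011 = 156.143
  H: 12 × 1.008 = 12.096
Sum: 13×12.011 + 12×1.008 = 168.239 → 168.24 g/mol.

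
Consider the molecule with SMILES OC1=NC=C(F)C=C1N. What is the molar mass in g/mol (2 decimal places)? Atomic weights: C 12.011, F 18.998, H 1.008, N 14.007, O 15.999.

128.11 g/mol

First, the molecular formula is C5H5FN2O (counting implicit H from valence).
  C: 5 × 12.011 = 60.055
  F: 1 × 18.998 = 18.998
  H: 5 × 1.008 = 5.040
  N: 2 × 14.007 = 28.014
  O: 1 × 15.999 = 15.999
Sum: 5×12.011 + 1×18.998 + 5×1.008 + 2×14.007 + 1×15.999 = 128.106 → 128.11 g/mol.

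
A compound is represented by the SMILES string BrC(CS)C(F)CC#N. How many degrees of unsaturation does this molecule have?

2

Degree of unsaturation = (number of rings) + (number of π bonds).
Ring closures in the SMILES: 0.
π bonds: 1 triple bond (each 2 DoU) → 2 DoU from unsaturation.
Total DoU = 0 + 2 = 2.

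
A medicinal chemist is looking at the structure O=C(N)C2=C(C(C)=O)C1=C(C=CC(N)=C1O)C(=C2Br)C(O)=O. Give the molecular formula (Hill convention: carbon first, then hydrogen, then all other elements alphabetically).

Walk through each heavy atom and fill implicit hydrogens from standard valence (C 4, N 3, O 2, S 2, halogen 1):
  atom 1: O, bond orders sum to 2 (valence 2) → 0 H
  atom 2: C, bond orders sum to 4 (valence 4) → 0 H
  atom 3: N, bond orders sum to 1 (valence 3) → 2 H
  atom 4: C, bond orders sum to 4 (valence 4) → 0 H
  atom 5: C, bond orders sum to 4 (valence 4) → 0 H
  atom 6: C, bond orders sum to 4 (valence 4) → 0 H
  atom 7: C, bond orders sum to 1 (valence 4) → 3 H
  atom 8: O, bond orders sum to 2 (valence 2) → 0 H
  atom 9: C, bond orders sum to 4 (valence 4) → 0 H
  atom 10: C, bond orders sum to 4 (valence 4) → 0 H
  atom 11: C, bond orders sum to 3 (valence 4) → 1 H
  atom 12: C, bond orders sum to 3 (valence 4) → 1 H
  atom 13: C, bond orders sum to 4 (valence 4) → 0 H
  atom 14: N, bond orders sum to 1 (valence 3) → 2 H
  atom 15: C, bond orders sum to 4 (valence 4) → 0 H
  atom 16: O, bond orders sum to 1 (valence 2) → 1 H
  atom 17: C, bond orders sum to 4 (valence 4) → 0 H
  atom 18: C, bond orders sum to 4 (valence 4) → 0 H
  atom 19: Br (halogen, monovalent) → 0 H
  atom 20: C, bond orders sum to 4 (valence 4) → 0 H
  atom 21: O, bond orders sum to 1 (valence 2) → 1 H
  atom 22: O, bond orders sum to 2 (valence 2) → 0 H
Totals → C:14, H:11, Br:1, N:2, O:5.

C14H11BrN2O5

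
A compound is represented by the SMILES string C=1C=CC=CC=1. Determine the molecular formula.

C6H6

Walk through each heavy atom and fill implicit hydrogens from standard valence (C 4, N 3, O 2, S 2, halogen 1):
  atom 1: C, bond orders sum to 3 (valence 4) → 1 H
  atom 2: C, bond orders sum to 3 (valence 4) → 1 H
  atom 3: C, bond orders sum to 3 (valence 4) → 1 H
  atom 4: C, bond orders sum to 3 (valence 4) → 1 H
  atom 5: C, bond orders sum to 3 (valence 4) → 1 H
  atom 6: C, bond orders sum to 3 (valence 4) → 1 H
Totals → C:6, H:6.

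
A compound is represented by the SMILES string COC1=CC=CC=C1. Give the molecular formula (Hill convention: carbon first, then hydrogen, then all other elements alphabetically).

C7H8O

Walk through each heavy atom and fill implicit hydrogens from standard valence (C 4, N 3, O 2, S 2, halogen 1):
  atom 1: C, bond orders sum to 1 (valence 4) → 3 H
  atom 2: O, bond orders sum to 2 (valence 2) → 0 H
  atom 3: C, bond orders sum to 4 (valence 4) → 0 H
  atom 4: C, bond orders sum to 3 (valence 4) → 1 H
  atom 5: C, bond orders sum to 3 (valence 4) → 1 H
  atom 6: C, bond orders sum to 3 (valence 4) → 1 H
  atom 7: C, bond orders sum to 3 (valence 4) → 1 H
  atom 8: C, bond orders sum to 3 (valence 4) → 1 H
Totals → C:7, H:8, O:1.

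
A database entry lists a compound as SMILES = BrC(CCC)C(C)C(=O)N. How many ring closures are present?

In SMILES, each pair of matching ring-closure digits denotes one ring-closing bond; the number of such bonds equals the number of independent rings.
Ring-closure bonds here: 0.

0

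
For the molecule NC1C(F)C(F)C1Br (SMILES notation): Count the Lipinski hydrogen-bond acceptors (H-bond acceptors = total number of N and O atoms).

N atoms: 1; O atoms: 0.
Lipinski HBA = 1 + 0 = 1.

1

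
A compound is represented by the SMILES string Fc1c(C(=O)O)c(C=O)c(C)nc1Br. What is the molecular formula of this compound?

Walk through each heavy atom and fill implicit hydrogens from standard valence (C 4, N 3, O 2, S 2, halogen 1); for lowercase aromatic atoms, an aromatic c carries 1 H when it has two neighbours and 0 H with three, and aromatic n carries 0 H:
  atom 1: F (halogen, monovalent) → 0 H
  atom 2: aromatic c, 3 neighbours → 0 H
  atom 3: aromatic c, 3 neighbours → 0 H
  atom 4: C, bond orders sum to 4 (valence 4) → 0 H
  atom 5: O, bond orders sum to 2 (valence 2) → 0 H
  atom 6: O, bond orders sum to 1 (valence 2) → 1 H
  atom 7: aromatic c, 3 neighbours → 0 H
  atom 8: C, bond orders sum to 3 (valence 4) → 1 H
  atom 9: O, bond orders sum to 2 (valence 2) → 0 H
  atom 10: aromatic c, 3 neighbours → 0 H
  atom 11: C, bond orders sum to 1 (valence 4) → 3 H
  atom 12: aromatic n, 2 neighbours → 0 H
  atom 13: aromatic c, 3 neighbours → 0 H
  atom 14: Br (halogen, monovalent) → 0 H
Totals → C:8, H:5, Br:1, F:1, N:1, O:3.
In Hill order: C8H5BrFNO3.

C8H5BrFNO3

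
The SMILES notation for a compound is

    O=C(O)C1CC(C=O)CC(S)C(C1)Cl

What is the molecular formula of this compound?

C9H13ClO3S

Walk through each heavy atom and fill implicit hydrogens from standard valence (C 4, N 3, O 2, S 2, halogen 1):
  atom 1: O, bond orders sum to 2 (valence 2) → 0 H
  atom 2: C, bond orders sum to 4 (valence 4) → 0 H
  atom 3: O, bond orders sum to 1 (valence 2) → 1 H
  atom 4: C, bond orders sum to 3 (valence 4) → 1 H
  atom 5: C, bond orders sum to 2 (valence 4) → 2 H
  atom 6: C, bond orders sum to 3 (valence 4) → 1 H
  atom 7: C, bond orders sum to 3 (valence 4) → 1 H
  atom 8: O, bond orders sum to 2 (valence 2) → 0 H
  atom 9: C, bond orders sum to 2 (valence 4) → 2 H
  atom 10: C, bond orders sum to 3 (valence 4) → 1 H
  atom 11: S, bond orders sum to 1 (valence 2) → 1 H
  atom 12: C, bond orders sum to 3 (valence 4) → 1 H
  atom 13: C, bond orders sum to 2 (valence 4) → 2 H
  atom 14: Cl (halogen, monovalent) → 0 H
Totals → C:9, H:13, Cl:1, O:3, S:1.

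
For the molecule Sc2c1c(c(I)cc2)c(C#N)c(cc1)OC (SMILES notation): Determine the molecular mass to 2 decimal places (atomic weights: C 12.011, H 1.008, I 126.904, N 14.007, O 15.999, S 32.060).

341.17 g/mol

First, the molecular formula is C12H8INOS (counting implicit H from valence).
  C: 12 × 12.011 = 144.132
  H: 8 × 1.008 = 8.064
  I: 1 × 126.904 = 126.904
  N: 1 × 14.007 = 14.007
  O: 1 × 15.999 = 15.999
  S: 1 × 32.060 = 32.060
Sum: 12×12.011 + 8×1.008 + 1×126.904 + 1×14.007 + 1×15.999 + 1×32.060 = 341.166 → 341.17 g/mol.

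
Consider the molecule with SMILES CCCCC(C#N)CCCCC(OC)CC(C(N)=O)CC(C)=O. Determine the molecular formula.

C18H32N2O3

Walk through each heavy atom and fill implicit hydrogens from standard valence (C 4, N 3, O 2, S 2, halogen 1):
  atom 1: C, bond orders sum to 1 (valence 4) → 3 H
  atom 2: C, bond orders sum to 2 (valence 4) → 2 H
  atom 3: C, bond orders sum to 2 (valence 4) → 2 H
  atom 4: C, bond orders sum to 2 (valence 4) → 2 H
  atom 5: C, bond orders sum to 3 (valence 4) → 1 H
  atom 6: C, bond orders sum to 4 (valence 4) → 0 H
  atom 7: N, bond orders sum to 3 (valence 3) → 0 H
  atom 8: C, bond orders sum to 2 (valence 4) → 2 H
  atom 9: C, bond orders sum to 2 (valence 4) → 2 H
  atom 10: C, bond orders sum to 2 (valence 4) → 2 H
  atom 11: C, bond orders sum to 2 (valence 4) → 2 H
  atom 12: C, bond orders sum to 3 (valence 4) → 1 H
  atom 13: O, bond orders sum to 2 (valence 2) → 0 H
  atom 14: C, bond orders sum to 1 (valence 4) → 3 H
  atom 15: C, bond orders sum to 2 (valence 4) → 2 H
  atom 16: C, bond orders sum to 3 (valence 4) → 1 H
  atom 17: C, bond orders sum to 4 (valence 4) → 0 H
  atom 18: N, bond orders sum to 1 (valence 3) → 2 H
  atom 19: O, bond orders sum to 2 (valence 2) → 0 H
  atom 20: C, bond orders sum to 2 (valence 4) → 2 H
  atom 21: C, bond orders sum to 4 (valence 4) → 0 H
  atom 22: C, bond orders sum to 1 (valence 4) → 3 H
  atom 23: O, bond orders sum to 2 (valence 2) → 0 H
Totals → C:18, H:32, N:2, O:3.
In Hill order: C18H32N2O3.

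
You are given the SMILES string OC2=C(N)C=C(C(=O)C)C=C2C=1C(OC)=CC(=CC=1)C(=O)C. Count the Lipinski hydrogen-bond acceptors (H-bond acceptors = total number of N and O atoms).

5

N atoms: 1; O atoms: 4.
Lipinski HBA = 1 + 4 = 5.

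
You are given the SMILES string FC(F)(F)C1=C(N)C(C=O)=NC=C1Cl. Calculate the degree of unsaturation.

Molecular formula: C7H4ClF3N2O.
DoU = (2C + 2 + N − H − X) / 2, where X is the halogen count and O/S are ignored.
    = (2·7 + 2 + 2 − 4 − 4) / 2 = 10 / 2 = 5.

5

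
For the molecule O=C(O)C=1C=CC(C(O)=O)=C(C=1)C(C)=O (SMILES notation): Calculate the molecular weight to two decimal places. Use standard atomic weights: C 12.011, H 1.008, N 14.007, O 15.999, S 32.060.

208.17 g/mol

First, the molecular formula is C10H8O5 (counting implicit H from valence).
  C: 10 × 12.011 = 120.110
  H: 8 × 1.008 = 8.064
  O: 5 × 15.999 = 79.995
Sum: 10×12.011 + 8×1.008 + 5×15.999 = 208.169 → 208.17 g/mol.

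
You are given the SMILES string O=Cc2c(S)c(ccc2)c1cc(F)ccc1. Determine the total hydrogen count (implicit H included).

9

Walk through each heavy atom and fill implicit hydrogens from standard valence (C 4, N 3, O 2, S 2, halogen 1); for lowercase aromatic atoms, an aromatic c carries 1 H when it has two neighbours and 0 H with three, and aromatic n carries 0 H:
  atom 1: O, bond orders sum to 2 (valence 2) → 0 H
  atom 2: C, bond orders sum to 3 (valence 4) → 1 H
  atom 3: aromatic c, 3 neighbours → 0 H
  atom 4: aromatic c, 3 neighbours → 0 H
  atom 5: S, bond orders sum to 1 (valence 2) → 1 H
  atom 6: aromatic c, 3 neighbours → 0 H
  atom 7: aromatic c, 2 neighbours → 1 H
  atom 8: aromatic c, 2 neighbours → 1 H
  atom 9: aromatic c, 2 neighbours → 1 H
  atom 10: aromatic c, 3 neighbours → 0 H
  atom 11: aromatic c, 2 neighbours → 1 H
  atom 12: aromatic c, 3 neighbours → 0 H
  atom 13: F (halogen, monovalent) → 0 H
  atom 14: aromatic c, 2 neighbours → 1 H
  atom 15: aromatic c, 2 neighbours → 1 H
  atom 16: aromatic c, 2 neighbours → 1 H
Total hydrogens: 9.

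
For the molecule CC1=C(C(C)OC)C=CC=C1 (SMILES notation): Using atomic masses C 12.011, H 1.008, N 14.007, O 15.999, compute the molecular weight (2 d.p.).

First, the molecular formula is C10H14O (counting implicit H from valence).
  C: 10 × 12.011 = 120.110
  H: 14 × 1.008 = 14.112
  O: 1 × 15.999 = 15.999
Sum: 10×12.011 + 14×1.008 + 1×15.999 = 150.221 → 150.22 g/mol.

150.22 g/mol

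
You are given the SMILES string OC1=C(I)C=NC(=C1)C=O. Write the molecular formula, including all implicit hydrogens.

C6H4INO2

Walk through each heavy atom and fill implicit hydrogens from standard valence (C 4, N 3, O 2, S 2, halogen 1):
  atom 1: O, bond orders sum to 1 (valence 2) → 1 H
  atom 2: C, bond orders sum to 4 (valence 4) → 0 H
  atom 3: C, bond orders sum to 4 (valence 4) → 0 H
  atom 4: I (halogen, monovalent) → 0 H
  atom 5: C, bond orders sum to 3 (valence 4) → 1 H
  atom 6: N, bond orders sum to 3 (valence 3) → 0 H
  atom 7: C, bond orders sum to 4 (valence 4) → 0 H
  atom 8: C, bond orders sum to 3 (valence 4) → 1 H
  atom 9: C, bond orders sum to 3 (valence 4) → 1 H
  atom 10: O, bond orders sum to 2 (valence 2) → 0 H
Totals → C:6, H:4, I:1, N:1, O:2.
In Hill order: C6H4INO2.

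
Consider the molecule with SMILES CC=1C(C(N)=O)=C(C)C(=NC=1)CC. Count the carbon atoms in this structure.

Count every carbon token in the SMILES (each C, including those in ring-closure positions and inside branches).
Carbon count: 10.

10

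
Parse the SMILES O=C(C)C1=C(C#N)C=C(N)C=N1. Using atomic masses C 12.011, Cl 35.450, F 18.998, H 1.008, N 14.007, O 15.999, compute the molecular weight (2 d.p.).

161.16 g/mol

First, the molecular formula is C8H7N3O (counting implicit H from valence).
  C: 8 × 12.011 = 96.088
  H: 7 × 1.008 = 7.056
  N: 3 × 14.007 = 42.021
  O: 1 × 15.999 = 15.999
Sum: 8×12.011 + 7×1.008 + 3×14.007 + 1×15.999 = 161.164 → 161.16 g/mol.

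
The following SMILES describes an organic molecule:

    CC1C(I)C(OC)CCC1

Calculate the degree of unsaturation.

Molecular formula: C8H15IO.
DoU = (2C + 2 + N − H − X) / 2, where X is the halogen count and O/S are ignored.
    = (2·8 + 2 + 0 − 15 − 1) / 2 = 2 / 2 = 1.

1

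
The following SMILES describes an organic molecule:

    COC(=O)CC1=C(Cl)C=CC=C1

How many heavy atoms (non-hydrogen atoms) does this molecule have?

12

Every atom symbol written in the SMILES (organic subset) is one heavy atom; implicit H are not written.
Heavy atoms by element → C:9, Cl:1, O:2.
Total: 12.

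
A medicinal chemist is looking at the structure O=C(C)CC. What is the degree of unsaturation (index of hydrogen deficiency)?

Molecular formula: C4H8O.
DoU = (2C + 2 + N − H − X) / 2, where X is the halogen count and O/S are ignored.
    = (2·4 + 2 + 0 − 8 − 0) / 2 = 2 / 2 = 1.

1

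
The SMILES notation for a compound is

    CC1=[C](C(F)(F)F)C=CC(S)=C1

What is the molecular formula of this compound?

C8H7F3S

Walk through each heavy atom and fill implicit hydrogens from standard valence (C 4, N 3, O 2, S 2, halogen 1):
  atom 1: C, bond orders sum to 1 (valence 4) → 3 H
  atom 2: C, bond orders sum to 4 (valence 4) → 0 H
  atom 3: C with explicit H count 0
  atom 4: C, bond orders sum to 4 (valence 4) → 0 H
  atom 5: F (halogen, monovalent) → 0 H
  atom 6: F (halogen, monovalent) → 0 H
  atom 7: F (halogen, monovalent) → 0 H
  atom 8: C, bond orders sum to 3 (valence 4) → 1 H
  atom 9: C, bond orders sum to 3 (valence 4) → 1 H
  atom 10: C, bond orders sum to 4 (valence 4) → 0 H
  atom 11: S, bond orders sum to 1 (valence 2) → 1 H
  atom 12: C, bond orders sum to 3 (valence 4) → 1 H
Totals → C:8, H:7, F:3, S:1.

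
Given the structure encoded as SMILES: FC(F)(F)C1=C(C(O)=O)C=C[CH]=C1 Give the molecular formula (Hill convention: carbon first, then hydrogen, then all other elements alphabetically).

Walk through each heavy atom and fill implicit hydrogens from standard valence (C 4, N 3, O 2, S 2, halogen 1):
  atom 1: F (halogen, monovalent) → 0 H
  atom 2: C, bond orders sum to 4 (valence 4) → 0 H
  atom 3: F (halogen, monovalent) → 0 H
  atom 4: F (halogen, monovalent) → 0 H
  atom 5: C, bond orders sum to 4 (valence 4) → 0 H
  atom 6: C, bond orders sum to 4 (valence 4) → 0 H
  atom 7: C, bond orders sum to 4 (valence 4) → 0 H
  atom 8: O, bond orders sum to 1 (valence 2) → 1 H
  atom 9: O, bond orders sum to 2 (valence 2) → 0 H
  atom 10: C, bond orders sum to 3 (valence 4) → 1 H
  atom 11: C, bond orders sum to 3 (valence 4) → 1 H
  atom 12: C with explicit H count 1
  atom 13: C, bond orders sum to 3 (valence 4) → 1 H
Totals → C:8, H:5, F:3, O:2.
In Hill order: C8H5F3O2.

C8H5F3O2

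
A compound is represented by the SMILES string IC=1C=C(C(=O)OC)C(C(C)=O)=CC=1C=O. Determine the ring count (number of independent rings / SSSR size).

In SMILES, each pair of matching ring-closure digits denotes one ring-closing bond; the number of such bonds equals the number of independent rings.
Ring-closure bonds here: 1.

1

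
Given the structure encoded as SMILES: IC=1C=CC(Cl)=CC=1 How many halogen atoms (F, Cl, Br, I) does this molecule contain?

Halogen atoms appear at heavy-atom positions 1, 6 (1×Cl, 1×I).
Halogen count: 2.

2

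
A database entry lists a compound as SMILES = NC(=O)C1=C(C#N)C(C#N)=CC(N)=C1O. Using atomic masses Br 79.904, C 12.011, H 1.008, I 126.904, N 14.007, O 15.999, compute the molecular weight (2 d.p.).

First, the molecular formula is C9H6N4O2 (counting implicit H from valence).
  C: 9 × 12.011 = 108.099
  H: 6 × 1.008 = 6.048
  N: 4 × 14.007 = 56.028
  O: 2 × 15.999 = 31.998
Sum: 9×12.011 + 6×1.008 + 4×14.007 + 2×15.999 = 202.173 → 202.17 g/mol.

202.17 g/mol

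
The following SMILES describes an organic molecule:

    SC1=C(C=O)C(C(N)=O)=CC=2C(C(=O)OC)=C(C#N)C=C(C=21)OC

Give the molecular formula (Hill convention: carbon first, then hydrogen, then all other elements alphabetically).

Walk through each heavy atom and fill implicit hydrogens from standard valence (C 4, N 3, O 2, S 2, halogen 1):
  atom 1: S, bond orders sum to 1 (valence 2) → 1 H
  atom 2: C, bond orders sum to 4 (valence 4) → 0 H
  atom 3: C, bond orders sum to 4 (valence 4) → 0 H
  atom 4: C, bond orders sum to 3 (valence 4) → 1 H
  atom 5: O, bond orders sum to 2 (valence 2) → 0 H
  atom 6: C, bond orders sum to 4 (valence 4) → 0 H
  atom 7: C, bond orders sum to 4 (valence 4) → 0 H
  atom 8: N, bond orders sum to 1 (valence 3) → 2 H
  atom 9: O, bond orders sum to 2 (valence 2) → 0 H
  atom 10: C, bond orders sum to 3 (valence 4) → 1 H
  atom 11: C, bond orders sum to 4 (valence 4) → 0 H
  atom 12: C, bond orders sum to 4 (valence 4) → 0 H
  atom 13: C, bond orders sum to 4 (valence 4) → 0 H
  atom 14: O, bond orders sum to 2 (valence 2) → 0 H
  atom 15: O, bond orders sum to 2 (valence 2) → 0 H
  atom 16: C, bond orders sum to 1 (valence 4) → 3 H
  atom 17: C, bond orders sum to 4 (valence 4) → 0 H
  atom 18: C, bond orders sum to 4 (valence 4) → 0 H
  atom 19: N, bond orders sum to 3 (valence 3) → 0 H
  atom 20: C, bond orders sum to 3 (valence 4) → 1 H
  atom 21: C, bond orders sum to 4 (valence 4) → 0 H
  atom 22: C, bond orders sum to 4 (valence 4) → 0 H
  atom 23: O, bond orders sum to 2 (valence 2) → 0 H
  atom 24: C, bond orders sum to 1 (valence 4) → 3 H
Totals → C:16, H:12, N:2, O:5, S:1.
In Hill order: C16H12N2O5S.

C16H12N2O5S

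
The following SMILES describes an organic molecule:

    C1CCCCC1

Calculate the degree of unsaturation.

1

Molecular formula: C6H12.
DoU = (2C + 2 + N − H − X) / 2, where X is the halogen count and O/S are ignored.
    = (2·6 + 2 + 0 − 12 − 0) / 2 = 2 / 2 = 1.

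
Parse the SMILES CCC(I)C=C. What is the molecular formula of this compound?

C5H9I

Walk through each heavy atom and fill implicit hydrogens from standard valence (C 4, N 3, O 2, S 2, halogen 1):
  atom 1: C, bond orders sum to 1 (valence 4) → 3 H
  atom 2: C, bond orders sum to 2 (valence 4) → 2 H
  atom 3: C, bond orders sum to 3 (valence 4) → 1 H
  atom 4: I (halogen, monovalent) → 0 H
  atom 5: C, bond orders sum to 3 (valence 4) → 1 H
  atom 6: C, bond orders sum to 2 (valence 4) → 2 H
Totals → C:5, H:9, I:1.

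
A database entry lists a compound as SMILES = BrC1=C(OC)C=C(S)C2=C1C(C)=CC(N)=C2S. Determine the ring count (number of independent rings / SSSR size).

2

In SMILES, each pair of matching ring-closure digits denotes one ring-closing bond; the number of such bonds equals the number of independent rings.
Ring-closure bonds here: 2.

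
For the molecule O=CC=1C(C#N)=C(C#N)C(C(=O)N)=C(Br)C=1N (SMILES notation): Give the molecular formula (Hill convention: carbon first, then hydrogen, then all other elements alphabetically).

Walk through each heavy atom and fill implicit hydrogens from standard valence (C 4, N 3, O 2, S 2, halogen 1):
  atom 1: O, bond orders sum to 2 (valence 2) → 0 H
  atom 2: C, bond orders sum to 3 (valence 4) → 1 H
  atom 3: C, bond orders sum to 4 (valence 4) → 0 H
  atom 4: C, bond orders sum to 4 (valence 4) → 0 H
  atom 5: C, bond orders sum to 4 (valence 4) → 0 H
  atom 6: N, bond orders sum to 3 (valence 3) → 0 H
  atom 7: C, bond orders sum to 4 (valence 4) → 0 H
  atom 8: C, bond orders sum to 4 (valence 4) → 0 H
  atom 9: N, bond orders sum to 3 (valence 3) → 0 H
  atom 10: C, bond orders sum to 4 (valence 4) → 0 H
  atom 11: C, bond orders sum to 4 (valence 4) → 0 H
  atom 12: O, bond orders sum to 2 (valence 2) → 0 H
  atom 13: N, bond orders sum to 1 (valence 3) → 2 H
  atom 14: C, bond orders sum to 4 (valence 4) → 0 H
  atom 15: Br (halogen, monovalent) → 0 H
  atom 16: C, bond orders sum to 4 (valence 4) → 0 H
  atom 17: N, bond orders sum to 1 (valence 3) → 2 H
Totals → C:10, H:5, Br:1, N:4, O:2.

C10H5BrN4O2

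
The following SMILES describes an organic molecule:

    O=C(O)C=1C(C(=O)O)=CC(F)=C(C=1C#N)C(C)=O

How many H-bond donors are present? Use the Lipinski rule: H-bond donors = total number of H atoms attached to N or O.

2

Donors: find every N or O and count the H atoms it carries.
  atom 1 (O): bond orders sum to 2 → 0 H
  atom 3 (O): bond orders sum to 1 → 1 H
  atom 7 (O): bond orders sum to 2 → 0 H
  atom 8 (O): bond orders sum to 1 → 1 H
  atom 15 (N): bond orders sum to 3 → 0 H
  atom 18 (O): bond orders sum to 2 → 0 H
Lipinski HBD = 2.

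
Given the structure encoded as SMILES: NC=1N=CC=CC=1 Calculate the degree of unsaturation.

4

Degree of unsaturation = (number of rings) + (number of π bonds).
Ring closures in the SMILES: 1.
π bonds: 3 double bonds (each 1 DoU) → 3 DoU from unsaturation.
Total DoU = 1 + 3 = 4.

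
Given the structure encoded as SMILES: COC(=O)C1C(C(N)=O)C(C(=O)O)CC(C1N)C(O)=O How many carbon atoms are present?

11

Count every carbon token in the SMILES (each C, including those in ring-closure positions and inside branches).
Carbon count: 11.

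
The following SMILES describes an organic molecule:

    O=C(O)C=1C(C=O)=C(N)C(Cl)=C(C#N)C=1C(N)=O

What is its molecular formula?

C10H6ClN3O4

Walk through each heavy atom and fill implicit hydrogens from standard valence (C 4, N 3, O 2, S 2, halogen 1):
  atom 1: O, bond orders sum to 2 (valence 2) → 0 H
  atom 2: C, bond orders sum to 4 (valence 4) → 0 H
  atom 3: O, bond orders sum to 1 (valence 2) → 1 H
  atom 4: C, bond orders sum to 4 (valence 4) → 0 H
  atom 5: C, bond orders sum to 4 (valence 4) → 0 H
  atom 6: C, bond orders sum to 3 (valence 4) → 1 H
  atom 7: O, bond orders sum to 2 (valence 2) → 0 H
  atom 8: C, bond orders sum to 4 (valence 4) → 0 H
  atom 9: N, bond orders sum to 1 (valence 3) → 2 H
  atom 10: C, bond orders sum to 4 (valence 4) → 0 H
  atom 11: Cl (halogen, monovalent) → 0 H
  atom 12: C, bond orders sum to 4 (valence 4) → 0 H
  atom 13: C, bond orders sum to 4 (valence 4) → 0 H
  atom 14: N, bond orders sum to 3 (valence 3) → 0 H
  atom 15: C, bond orders sum to 4 (valence 4) → 0 H
  atom 16: C, bond orders sum to 4 (valence 4) → 0 H
  atom 17: N, bond orders sum to 1 (valence 3) → 2 H
  atom 18: O, bond orders sum to 2 (valence 2) → 0 H
Totals → C:10, H:6, Cl:1, N:3, O:4.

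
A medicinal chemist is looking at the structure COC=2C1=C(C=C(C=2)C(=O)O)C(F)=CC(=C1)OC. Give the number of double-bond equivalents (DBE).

8

Degree of unsaturation = (number of rings) + (number of π bonds).
Ring closures in the SMILES: 2.
π bonds: 6 double bonds (each 1 DoU) → 6 DoU from unsaturation.
Total DoU = 2 + 6 = 8.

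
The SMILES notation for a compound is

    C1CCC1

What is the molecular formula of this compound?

Walk through each heavy atom and fill implicit hydrogens from standard valence (C 4, N 3, O 2, S 2, halogen 1):
  atom 1: C, bond orders sum to 2 (valence 4) → 2 H
  atom 2: C, bond orders sum to 2 (valence 4) → 2 H
  atom 3: C, bond orders sum to 2 (valence 4) → 2 H
  atom 4: C, bond orders sum to 2 (valence 4) → 2 H
Totals → C:4, H:8.
In Hill order: C4H8.

C4H8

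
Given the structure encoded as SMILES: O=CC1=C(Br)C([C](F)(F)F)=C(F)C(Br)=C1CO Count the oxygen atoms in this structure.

Scan the SMILES for O atoms (remember two-letter symbols like Cl and Br are single atoms).
Oxygen count: 2.

2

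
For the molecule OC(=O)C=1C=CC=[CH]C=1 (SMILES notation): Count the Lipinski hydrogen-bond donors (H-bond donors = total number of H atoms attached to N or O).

Donors: find every N or O and count the H atoms it carries.
  atom 1 (O): bond orders sum to 1 → 1 H
  atom 3 (O): bond orders sum to 2 → 0 H
Lipinski HBD = 1.

1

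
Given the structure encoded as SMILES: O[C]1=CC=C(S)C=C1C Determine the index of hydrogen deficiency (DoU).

Degree of unsaturation = (number of rings) + (number of π bonds).
Ring closures in the SMILES: 1.
π bonds: 3 double bonds (each 1 DoU) → 3 DoU from unsaturation.
Total DoU = 1 + 3 = 4.

4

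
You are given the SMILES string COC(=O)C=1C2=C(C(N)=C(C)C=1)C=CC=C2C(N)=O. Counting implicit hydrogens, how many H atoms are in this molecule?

Walk through each heavy atom and fill implicit hydrogens from standard valence (C 4, N 3, O 2, S 2, halogen 1):
  atom 1: C, bond orders sum to 1 (valence 4) → 3 H
  atom 2: O, bond orders sum to 2 (valence 2) → 0 H
  atom 3: C, bond orders sum to 4 (valence 4) → 0 H
  atom 4: O, bond orders sum to 2 (valence 2) → 0 H
  atom 5: C, bond orders sum to 4 (valence 4) → 0 H
  atom 6: C, bond orders sum to 4 (valence 4) → 0 H
  atom 7: C, bond orders sum to 4 (valence 4) → 0 H
  atom 8: C, bond orders sum to 4 (valence 4) → 0 H
  atom 9: N, bond orders sum to 1 (valence 3) → 2 H
  atom 10: C, bond orders sum to 4 (valence 4) → 0 H
  atom 11: C, bond orders sum to 1 (valence 4) → 3 H
  atom 12: C, bond orders sum to 3 (valence 4) → 1 H
  atom 13: C, bond orders sum to 3 (valence 4) → 1 H
  atom 14: C, bond orders sum to 3 (valence 4) → 1 H
  atom 15: C, bond orders sum to 3 (valence 4) → 1 H
  atom 16: C, bond orders sum to 4 (valence 4) → 0 H
  atom 17: C, bond orders sum to 4 (valence 4) → 0 H
  atom 18: N, bond orders sum to 1 (valence 3) → 2 H
  atom 19: O, bond orders sum to 2 (valence 2) → 0 H
Total hydrogens: 14.

14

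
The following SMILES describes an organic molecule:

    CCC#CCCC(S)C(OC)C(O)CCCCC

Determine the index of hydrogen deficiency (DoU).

Degree of unsaturation = (number of rings) + (number of π bonds).
Ring closures in the SMILES: 0.
π bonds: 1 triple bond (each 2 DoU) → 2 DoU from unsaturation.
Total DoU = 0 + 2 = 2.

2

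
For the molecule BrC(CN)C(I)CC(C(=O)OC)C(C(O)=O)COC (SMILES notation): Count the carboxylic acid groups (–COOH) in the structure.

1

The carboxylic acid motif appears at heavy-atom position 14 in the SMILES.
Other groups present: 1 ester, 1 ether, 1 primary amine.
Carboxylic acid count: 1.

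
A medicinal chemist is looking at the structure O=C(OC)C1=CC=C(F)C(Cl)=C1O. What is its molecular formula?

C8H6ClFO3

Walk through each heavy atom and fill implicit hydrogens from standard valence (C 4, N 3, O 2, S 2, halogen 1):
  atom 1: O, bond orders sum to 2 (valence 2) → 0 H
  atom 2: C, bond orders sum to 4 (valence 4) → 0 H
  atom 3: O, bond orders sum to 2 (valence 2) → 0 H
  atom 4: C, bond orders sum to 1 (valence 4) → 3 H
  atom 5: C, bond orders sum to 4 (valence 4) → 0 H
  atom 6: C, bond orders sum to 3 (valence 4) → 1 H
  atom 7: C, bond orders sum to 3 (valence 4) → 1 H
  atom 8: C, bond orders sum to 4 (valence 4) → 0 H
  atom 9: F (halogen, monovalent) → 0 H
  atom 10: C, bond orders sum to 4 (valence 4) → 0 H
  atom 11: Cl (halogen, monovalent) → 0 H
  atom 12: C, bond orders sum to 4 (valence 4) → 0 H
  atom 13: O, bond orders sum to 1 (valence 2) → 1 H
Totals → C:8, H:6, Cl:1, F:1, O:3.
In Hill order: C8H6ClFO3.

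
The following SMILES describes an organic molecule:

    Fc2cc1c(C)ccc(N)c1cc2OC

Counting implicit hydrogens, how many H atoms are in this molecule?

12

Walk through each heavy atom and fill implicit hydrogens from standard valence (C 4, N 3, O 2, S 2, halogen 1); for lowercase aromatic atoms, an aromatic c carries 1 H when it has two neighbours and 0 H with three, and aromatic n carries 0 H:
  atom 1: F (halogen, monovalent) → 0 H
  atom 2: aromatic c, 3 neighbours → 0 H
  atom 3: aromatic c, 2 neighbours → 1 H
  atom 4: aromatic c, 3 neighbours → 0 H
  atom 5: aromatic c, 3 neighbours → 0 H
  atom 6: C, bond orders sum to 1 (valence 4) → 3 H
  atom 7: aromatic c, 2 neighbours → 1 H
  atom 8: aromatic c, 2 neighbours → 1 H
  atom 9: aromatic c, 3 neighbours → 0 H
  atom 10: N, bond orders sum to 1 (valence 3) → 2 H
  atom 11: aromatic c, 3 neighbours → 0 H
  atom 12: aromatic c, 2 neighbours → 1 H
  atom 13: aromatic c, 3 neighbours → 0 H
  atom 14: O, bond orders sum to 2 (valence 2) → 0 H
  atom 15: C, bond orders sum to 1 (valence 4) → 3 H
Total hydrogens: 12.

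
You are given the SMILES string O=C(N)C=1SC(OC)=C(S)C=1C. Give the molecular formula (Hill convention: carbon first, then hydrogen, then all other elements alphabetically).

Walk through each heavy atom and fill implicit hydrogens from standard valence (C 4, N 3, O 2, S 2, halogen 1):
  atom 1: O, bond orders sum to 2 (valence 2) → 0 H
  atom 2: C, bond orders sum to 4 (valence 4) → 0 H
  atom 3: N, bond orders sum to 1 (valence 3) → 2 H
  atom 4: C, bond orders sum to 4 (valence 4) → 0 H
  atom 5: S, bond orders sum to 2 (valence 2) → 0 H
  atom 6: C, bond orders sum to 4 (valence 4) → 0 H
  atom 7: O, bond orders sum to 2 (valence 2) → 0 H
  atom 8: C, bond orders sum to 1 (valence 4) → 3 H
  atom 9: C, bond orders sum to 4 (valence 4) → 0 H
  atom 10: S, bond orders sum to 1 (valence 2) → 1 H
  atom 11: C, bond orders sum to 4 (valence 4) → 0 H
  atom 12: C, bond orders sum to 1 (valence 4) → 3 H
Totals → C:7, H:9, N:1, O:2, S:2.
In Hill order: C7H9NO2S2.

C7H9NO2S2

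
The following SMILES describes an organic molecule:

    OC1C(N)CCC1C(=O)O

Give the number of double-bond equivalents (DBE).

2

Degree of unsaturation = (number of rings) + (number of π bonds).
Ring closures in the SMILES: 1.
π bonds: 1 double bond (each 1 DoU) → 1 DoU from unsaturation.
Total DoU = 1 + 1 = 2.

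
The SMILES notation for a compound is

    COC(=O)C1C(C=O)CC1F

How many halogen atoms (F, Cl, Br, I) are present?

1

Halogen atoms appear at heavy-atom position 11 (1×F).
Other groups present: 1 aldehyde, 1 ester.
Halogen count: 1.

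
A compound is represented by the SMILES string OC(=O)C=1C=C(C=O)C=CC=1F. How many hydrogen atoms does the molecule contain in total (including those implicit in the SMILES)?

Walk through each heavy atom and fill implicit hydrogens from standard valence (C 4, N 3, O 2, S 2, halogen 1):
  atom 1: O, bond orders sum to 1 (valence 2) → 1 H
  atom 2: C, bond orders sum to 4 (valence 4) → 0 H
  atom 3: O, bond orders sum to 2 (valence 2) → 0 H
  atom 4: C, bond orders sum to 4 (valence 4) → 0 H
  atom 5: C, bond orders sum to 3 (valence 4) → 1 H
  atom 6: C, bond orders sum to 4 (valence 4) → 0 H
  atom 7: C, bond orders sum to 3 (valence 4) → 1 H
  atom 8: O, bond orders sum to 2 (valence 2) → 0 H
  atom 9: C, bond orders sum to 3 (valence 4) → 1 H
  atom 10: C, bond orders sum to 3 (valence 4) → 1 H
  atom 11: C, bond orders sum to 4 (valence 4) → 0 H
  atom 12: F (halogen, monovalent) → 0 H
Total hydrogens: 5.

5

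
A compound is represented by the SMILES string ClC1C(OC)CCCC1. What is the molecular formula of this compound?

C7H13ClO

Walk through each heavy atom and fill implicit hydrogens from standard valence (C 4, N 3, O 2, S 2, halogen 1):
  atom 1: Cl (halogen, monovalent) → 0 H
  atom 2: C, bond orders sum to 3 (valence 4) → 1 H
  atom 3: C, bond orders sum to 3 (valence 4) → 1 H
  atom 4: O, bond orders sum to 2 (valence 2) → 0 H
  atom 5: C, bond orders sum to 1 (valence 4) → 3 H
  atom 6: C, bond orders sum to 2 (valence 4) → 2 H
  atom 7: C, bond orders sum to 2 (valence 4) → 2 H
  atom 8: C, bond orders sum to 2 (valence 4) → 2 H
  atom 9: C, bond orders sum to 2 (valence 4) → 2 H
Totals → C:7, H:13, Cl:1, O:1.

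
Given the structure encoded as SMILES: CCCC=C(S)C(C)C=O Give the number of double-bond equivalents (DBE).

2

Degree of unsaturation = (number of rings) + (number of π bonds).
Ring closures in the SMILES: 0.
π bonds: 2 double bonds (each 1 DoU) → 2 DoU from unsaturation.
Total DoU = 0 + 2 = 2.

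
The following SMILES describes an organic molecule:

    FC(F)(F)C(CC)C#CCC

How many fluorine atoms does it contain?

Scan the SMILES for F atoms (remember two-letter symbols like Cl and Br are single atoms).
Fluorine count: 3.

3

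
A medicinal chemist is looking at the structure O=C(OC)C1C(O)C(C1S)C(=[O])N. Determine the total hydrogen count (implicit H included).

11

Walk through each heavy atom and fill implicit hydrogens from standard valence (C 4, N 3, O 2, S 2, halogen 1):
  atom 1: O, bond orders sum to 2 (valence 2) → 0 H
  atom 2: C, bond orders sum to 4 (valence 4) → 0 H
  atom 3: O, bond orders sum to 2 (valence 2) → 0 H
  atom 4: C, bond orders sum to 1 (valence 4) → 3 H
  atom 5: C, bond orders sum to 3 (valence 4) → 1 H
  atom 6: C, bond orders sum to 3 (valence 4) → 1 H
  atom 7: O, bond orders sum to 1 (valence 2) → 1 H
  atom 8: C, bond orders sum to 3 (valence 4) → 1 H
  atom 9: C, bond orders sum to 3 (valence 4) → 1 H
  atom 10: S, bond orders sum to 1 (valence 2) → 1 H
  atom 11: C, bond orders sum to 4 (valence 4) → 0 H
  atom 12: O with explicit H count 0
  atom 13: N, bond orders sum to 1 (valence 3) → 2 H
Total hydrogens: 11.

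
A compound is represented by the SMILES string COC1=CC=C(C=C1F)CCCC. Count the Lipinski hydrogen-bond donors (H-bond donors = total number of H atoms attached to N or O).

0

Donors: find every N or O and count the H atoms it carries.
  atom 2 (O): bond orders sum to 2 → 0 H
Lipinski HBD = 0.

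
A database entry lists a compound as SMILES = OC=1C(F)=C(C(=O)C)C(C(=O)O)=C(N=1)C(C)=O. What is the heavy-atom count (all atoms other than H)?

17

Every atom symbol written in the SMILES (organic subset) is one heavy atom; implicit H are not written.
Heavy atoms by element → C:10, F:1, N:1, O:5.
Total: 17.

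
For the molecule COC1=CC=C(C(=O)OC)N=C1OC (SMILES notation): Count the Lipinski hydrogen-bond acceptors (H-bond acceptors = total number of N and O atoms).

5

N atoms: 1; O atoms: 4.
Lipinski HBA = 1 + 4 = 5.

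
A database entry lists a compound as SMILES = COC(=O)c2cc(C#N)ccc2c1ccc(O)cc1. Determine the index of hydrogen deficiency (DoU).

Molecular formula: C15H11NO3.
DoU = (2C + 2 + N − H − X) / 2, where X is the halogen count and O/S are ignored.
    = (2·15 + 2 + 1 − 11 − 0) / 2 = 22 / 2 = 11.

11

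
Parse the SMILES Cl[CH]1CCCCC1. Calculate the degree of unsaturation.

1

Molecular formula: C6H11Cl.
DoU = (2C + 2 + N − H − X) / 2, where X is the halogen count and O/S are ignored.
    = (2·6 + 2 + 0 − 11 − 1) / 2 = 2 / 2 = 1.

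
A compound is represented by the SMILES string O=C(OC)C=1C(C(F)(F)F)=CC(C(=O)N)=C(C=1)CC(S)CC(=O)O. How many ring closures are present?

In SMILES, each pair of matching ring-closure digits denotes one ring-closing bond; the number of such bonds equals the number of independent rings.
Ring-closure bonds here: 1.

1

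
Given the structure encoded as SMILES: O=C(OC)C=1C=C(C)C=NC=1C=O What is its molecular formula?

Walk through each heavy atom and fill implicit hydrogens from standard valence (C 4, N 3, O 2, S 2, halogen 1):
  atom 1: O, bond orders sum to 2 (valence 2) → 0 H
  atom 2: C, bond orders sum to 4 (valence 4) → 0 H
  atom 3: O, bond orders sum to 2 (valence 2) → 0 H
  atom 4: C, bond orders sum to 1 (valence 4) → 3 H
  atom 5: C, bond orders sum to 4 (valence 4) → 0 H
  atom 6: C, bond orders sum to 3 (valence 4) → 1 H
  atom 7: C, bond orders sum to 4 (valence 4) → 0 H
  atom 8: C, bond orders sum to 1 (valence 4) → 3 H
  atom 9: C, bond orders sum to 3 (valence 4) → 1 H
  atom 10: N, bond orders sum to 3 (valence 3) → 0 H
  atom 11: C, bond orders sum to 4 (valence 4) → 0 H
  atom 12: C, bond orders sum to 3 (valence 4) → 1 H
  atom 13: O, bond orders sum to 2 (valence 2) → 0 H
Totals → C:9, H:9, N:1, O:3.

C9H9NO3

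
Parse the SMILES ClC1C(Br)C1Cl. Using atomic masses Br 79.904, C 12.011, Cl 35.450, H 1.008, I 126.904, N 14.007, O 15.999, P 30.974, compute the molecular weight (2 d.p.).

First, the molecular formula is C3H3BrCl2 (counting implicit H from valence).
  Br: 1 × 79.904 = 79.904
  C: 3 × 12.011 = 36.033
  Cl: 2 × 35.450 = 70.900
  H: 3 × 1.008 = 3.024
Sum: 1×79.904 + 3×12.011 + 2×35.450 + 3×1.008 = 189.861 → 189.86 g/mol.

189.86 g/mol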